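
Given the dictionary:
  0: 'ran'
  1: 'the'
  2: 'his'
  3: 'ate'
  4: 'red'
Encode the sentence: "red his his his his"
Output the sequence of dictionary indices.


Look up each word in the dictionary:
  'red' -> 4
  'his' -> 2
  'his' -> 2
  'his' -> 2
  'his' -> 2

Encoded: [4, 2, 2, 2, 2]


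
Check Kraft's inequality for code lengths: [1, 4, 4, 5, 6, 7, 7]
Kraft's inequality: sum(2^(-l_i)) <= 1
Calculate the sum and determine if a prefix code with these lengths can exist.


Sum = 2^(-1) + 2^(-4) + 2^(-4) + 2^(-5) + 2^(-6) + 2^(-7) + 2^(-7)
    = 0.5 + 0.0625 + 0.0625 + 0.03125 + 0.015625 + 0.0078125 + 0.0078125
    = 88/128 = 0.6875
Since 0.6875 <= 1, Kraft's inequality IS satisfied.
A prefix code with these lengths CAN exist.

Kraft sum = 0.6875. Satisfied.


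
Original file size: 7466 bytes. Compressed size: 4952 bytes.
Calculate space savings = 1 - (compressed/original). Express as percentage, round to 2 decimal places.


ratio = compressed/original = 4952/7466 = 0.663274
savings = 1 - ratio = 1 - 0.663274 = 0.336726
as a percentage: 0.336726 * 100 = 33.67%

Space savings = 1 - 4952/7466 = 33.67%


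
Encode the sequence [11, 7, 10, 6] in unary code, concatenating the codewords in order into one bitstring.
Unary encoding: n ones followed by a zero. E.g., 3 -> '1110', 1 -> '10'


Encode each number as n ones followed by a terminating 0:
  11 -> 111111111110 (12 bits)
  7 -> 11111110 (8 bits)
  10 -> 11111111110 (11 bits)
  6 -> 1111110 (7 bits)
Total length = 12 + 8 + 11 + 7 = 38 bits.

Unary([11, 7, 10, 6]) = 11111111111011111110111111111101111110 (38 bits)


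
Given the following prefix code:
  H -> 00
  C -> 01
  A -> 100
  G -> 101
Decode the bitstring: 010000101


Decoding step by step:
Bits 01 -> C
Bits 00 -> H
Bits 00 -> H
Bits 101 -> G


Decoded message: CHHG


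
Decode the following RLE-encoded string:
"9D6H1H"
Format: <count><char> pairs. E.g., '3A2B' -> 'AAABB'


Expanding each <count><char> pair:
  9D -> 'DDDDDDDDD'
  6H -> 'HHHHHH'
  1H -> 'H'

Decoded = DDDDDDDDDHHHHHHH


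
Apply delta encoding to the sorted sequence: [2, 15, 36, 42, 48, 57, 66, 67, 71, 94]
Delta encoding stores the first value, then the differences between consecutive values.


First value: 2
Deltas:
  15 - 2 = 13
  36 - 15 = 21
  42 - 36 = 6
  48 - 42 = 6
  57 - 48 = 9
  66 - 57 = 9
  67 - 66 = 1
  71 - 67 = 4
  94 - 71 = 23


Delta encoded: [2, 13, 21, 6, 6, 9, 9, 1, 4, 23]


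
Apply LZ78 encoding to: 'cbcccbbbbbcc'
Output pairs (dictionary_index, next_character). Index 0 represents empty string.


LZ78 encoding steps:
Dictionary: {0: ''}
Step 1: w='' (idx 0), next='c' -> output (0, 'c'), add 'c' as idx 1
Step 2: w='' (idx 0), next='b' -> output (0, 'b'), add 'b' as idx 2
Step 3: w='c' (idx 1), next='c' -> output (1, 'c'), add 'cc' as idx 3
Step 4: w='c' (idx 1), next='b' -> output (1, 'b'), add 'cb' as idx 4
Step 5: w='b' (idx 2), next='b' -> output (2, 'b'), add 'bb' as idx 5
Step 6: w='bb' (idx 5), next='c' -> output (5, 'c'), add 'bbc' as idx 6
Step 7: w='c' (idx 1), end of input -> output (1, '')


Encoded: [(0, 'c'), (0, 'b'), (1, 'c'), (1, 'b'), (2, 'b'), (5, 'c'), (1, '')]


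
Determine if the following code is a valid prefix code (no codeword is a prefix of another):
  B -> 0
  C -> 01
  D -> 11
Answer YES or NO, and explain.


Checking each pair (does one codeword prefix another?):
  B='0' vs C='01': prefix -- VIOLATION

NO -- this is NOT a valid prefix code. B (0) is a prefix of C (01).


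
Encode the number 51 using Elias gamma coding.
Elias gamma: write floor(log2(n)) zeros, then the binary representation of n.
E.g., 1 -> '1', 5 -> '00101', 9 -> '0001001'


num_bits = floor(log2(51)) + 1 = 6
leading_zeros = num_bits - 1 = 5
binary(51) = 110011

Elias gamma(51) = '00000' + '110011' = 00000110011 (11 bits)


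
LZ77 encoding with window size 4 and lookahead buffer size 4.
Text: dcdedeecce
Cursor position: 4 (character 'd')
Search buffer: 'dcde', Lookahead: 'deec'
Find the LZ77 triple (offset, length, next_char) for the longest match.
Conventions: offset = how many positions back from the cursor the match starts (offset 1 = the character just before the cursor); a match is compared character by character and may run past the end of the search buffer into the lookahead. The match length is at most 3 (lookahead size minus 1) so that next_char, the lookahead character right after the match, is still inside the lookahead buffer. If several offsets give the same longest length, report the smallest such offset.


Try each offset into the search buffer:
  offset=1 (pos 3, char 'e'): match length 0
  offset=2 (pos 2, char 'd'): match length 2
  offset=3 (pos 1, char 'c'): match length 0
  offset=4 (pos 0, char 'd'): match length 1
Longest match has length 2 at offset 2.
next_char = character at position 4 + 2 = 6 -> 'e'

Best match: offset=2, length=2 (matching 'de' starting at position 2)
LZ77 triple: (2, 2, 'e')


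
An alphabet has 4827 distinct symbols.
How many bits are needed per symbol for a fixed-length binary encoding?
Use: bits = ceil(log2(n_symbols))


log2(4827) = 12.2369
Bracket: 2^12 = 4096 < 4827 <= 2^13 = 8192
So ceil(log2(4827)) = 13

bits = ceil(log2(4827)) = ceil(12.2369) = 13 bits


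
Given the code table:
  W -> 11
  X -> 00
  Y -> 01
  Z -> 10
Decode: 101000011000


Decoding:
10 -> Z
10 -> Z
00 -> X
01 -> Y
10 -> Z
00 -> X


Result: ZZXYZX


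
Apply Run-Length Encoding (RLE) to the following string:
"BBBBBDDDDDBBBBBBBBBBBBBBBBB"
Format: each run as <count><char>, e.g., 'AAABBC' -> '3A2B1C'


Scanning runs left to right:
  i=0: run of 'B' x 5 -> '5B'
  i=5: run of 'D' x 5 -> '5D'
  i=10: run of 'B' x 17 -> '17B'

RLE = 5B5D17B


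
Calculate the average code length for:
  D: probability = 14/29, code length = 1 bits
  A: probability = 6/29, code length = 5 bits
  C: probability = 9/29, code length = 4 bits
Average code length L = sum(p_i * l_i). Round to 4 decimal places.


Weighted contributions p_i * l_i:
  D: (14/29) * 1 = 14/29
  A: (6/29) * 5 = 30/29
  C: (9/29) * 4 = 36/29
Sum = (14 + 30 + 36)/29 = 80/29

L = 80/29 = 2.7586 bits/symbol


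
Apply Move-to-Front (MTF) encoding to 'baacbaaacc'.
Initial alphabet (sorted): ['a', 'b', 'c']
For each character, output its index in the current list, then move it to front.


MTF encoding:
'b': index 1 in ['a', 'b', 'c'] -> ['b', 'a', 'c']
'a': index 1 in ['b', 'a', 'c'] -> ['a', 'b', 'c']
'a': index 0 in ['a', 'b', 'c'] -> ['a', 'b', 'c']
'c': index 2 in ['a', 'b', 'c'] -> ['c', 'a', 'b']
'b': index 2 in ['c', 'a', 'b'] -> ['b', 'c', 'a']
'a': index 2 in ['b', 'c', 'a'] -> ['a', 'b', 'c']
'a': index 0 in ['a', 'b', 'c'] -> ['a', 'b', 'c']
'a': index 0 in ['a', 'b', 'c'] -> ['a', 'b', 'c']
'c': index 2 in ['a', 'b', 'c'] -> ['c', 'a', 'b']
'c': index 0 in ['c', 'a', 'b'] -> ['c', 'a', 'b']


Output: [1, 1, 0, 2, 2, 2, 0, 0, 2, 0]


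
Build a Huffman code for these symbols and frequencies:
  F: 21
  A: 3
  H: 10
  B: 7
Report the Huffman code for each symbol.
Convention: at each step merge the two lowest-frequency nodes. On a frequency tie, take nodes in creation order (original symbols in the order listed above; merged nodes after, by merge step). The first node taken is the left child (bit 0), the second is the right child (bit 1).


Huffman tree construction:
Step 1: Merge A(3) + B(7) = 10
Step 2: Merge H(10) + (A+B)(10) = 20
Step 3: Merge (H+(A+B))(20) + F(21) = 41
Read each symbol's code off the tree from the root (left child = 0, right child = 1).

Codes:
  F: 1 (length 1)
  A: 010 (length 3)
  H: 00 (length 2)
  B: 011 (length 3)
Average code length: 71/41 = 1.7317 bits/symbol


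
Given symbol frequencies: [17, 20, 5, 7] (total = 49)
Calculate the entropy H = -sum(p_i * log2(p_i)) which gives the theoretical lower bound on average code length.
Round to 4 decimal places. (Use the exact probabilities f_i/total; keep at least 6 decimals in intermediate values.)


Per-symbol terms -p_i * log2(p_i) with p_i = f_i/49:
  p = 17/49 = 0.346939: log2(p) = -1.527247, -p*log2(p) = 0.529861
  p = 20/49 = 0.408163: log2(p) = -1.292782, -p*log2(p) = 0.527666
  p = 5/49 = 0.102041: log2(p) = -3.292782, -p*log2(p) = 0.335998
  p = 7/49 = 0.142857: log2(p) = -2.807355, -p*log2(p) = 0.401051
H = 0.529861 + 0.527666 + 0.335998 + 0.401051 = 1.794576

H = 1.7946 bits/symbol


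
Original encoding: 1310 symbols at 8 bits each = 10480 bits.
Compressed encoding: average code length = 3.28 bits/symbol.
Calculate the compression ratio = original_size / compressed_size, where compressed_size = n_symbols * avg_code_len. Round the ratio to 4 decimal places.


original_size = n_symbols * orig_bits = 1310 * 8 = 10480 bits
compressed_size = n_symbols * avg_code_len = 1310 * 3.28 = 4296.8 bits
ratio = original_size / compressed_size = 10480 / 4296.8 = 2.439

Compression ratio = 2.439


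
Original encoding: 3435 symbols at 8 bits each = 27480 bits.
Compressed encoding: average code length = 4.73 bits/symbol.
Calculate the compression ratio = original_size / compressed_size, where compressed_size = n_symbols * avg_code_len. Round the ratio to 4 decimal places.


original_size = n_symbols * orig_bits = 3435 * 8 = 27480 bits
compressed_size = n_symbols * avg_code_len = 3435 * 4.73 = 16247.55 bits
ratio = original_size / compressed_size = 27480 / 16247.55 = 1.6913

Compression ratio = 1.6913


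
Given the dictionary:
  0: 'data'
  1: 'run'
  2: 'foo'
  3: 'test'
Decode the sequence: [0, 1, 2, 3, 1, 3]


Look up each index in the dictionary:
  0 -> 'data'
  1 -> 'run'
  2 -> 'foo'
  3 -> 'test'
  1 -> 'run'
  3 -> 'test'

Decoded: "data run foo test run test"


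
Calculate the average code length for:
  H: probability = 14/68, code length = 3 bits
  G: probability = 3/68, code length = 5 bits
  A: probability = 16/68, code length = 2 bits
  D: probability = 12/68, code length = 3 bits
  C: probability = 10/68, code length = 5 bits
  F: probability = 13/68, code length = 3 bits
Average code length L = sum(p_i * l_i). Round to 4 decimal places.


Weighted contributions p_i * l_i:
  H: (14/68) * 3 = 42/68
  G: (3/68) * 5 = 15/68
  A: (16/68) * 2 = 32/68
  D: (12/68) * 3 = 36/68
  C: (10/68) * 5 = 50/68
  F: (13/68) * 3 = 39/68
Sum = (42 + 15 + 32 + 36 + 50 + 39)/68 = 214/68

L = 214/68 = 3.1471 bits/symbol


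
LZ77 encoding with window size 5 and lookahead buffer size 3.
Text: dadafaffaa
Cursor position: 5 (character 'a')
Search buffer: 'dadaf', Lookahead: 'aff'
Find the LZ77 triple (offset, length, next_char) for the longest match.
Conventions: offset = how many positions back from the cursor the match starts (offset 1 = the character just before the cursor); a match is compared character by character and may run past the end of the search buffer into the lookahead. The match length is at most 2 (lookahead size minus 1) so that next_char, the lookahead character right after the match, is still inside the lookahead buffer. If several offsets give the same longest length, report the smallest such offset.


Try each offset into the search buffer:
  offset=1 (pos 4, char 'f'): match length 0
  offset=2 (pos 3, char 'a'): match length 2
  offset=3 (pos 2, char 'd'): match length 0
  offset=4 (pos 1, char 'a'): match length 1
  offset=5 (pos 0, char 'd'): match length 0
Longest match has length 2 at offset 2.
next_char = character at position 5 + 2 = 7 -> 'f'

Best match: offset=2, length=2 (matching 'af' starting at position 3)
LZ77 triple: (2, 2, 'f')


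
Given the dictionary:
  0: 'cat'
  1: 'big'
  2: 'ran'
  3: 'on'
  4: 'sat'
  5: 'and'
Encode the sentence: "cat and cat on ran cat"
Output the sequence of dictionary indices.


Look up each word in the dictionary:
  'cat' -> 0
  'and' -> 5
  'cat' -> 0
  'on' -> 3
  'ran' -> 2
  'cat' -> 0

Encoded: [0, 5, 0, 3, 2, 0]


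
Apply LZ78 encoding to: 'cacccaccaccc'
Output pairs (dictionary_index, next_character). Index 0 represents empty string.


LZ78 encoding steps:
Dictionary: {0: ''}
Step 1: w='' (idx 0), next='c' -> output (0, 'c'), add 'c' as idx 1
Step 2: w='' (idx 0), next='a' -> output (0, 'a'), add 'a' as idx 2
Step 3: w='c' (idx 1), next='c' -> output (1, 'c'), add 'cc' as idx 3
Step 4: w='c' (idx 1), next='a' -> output (1, 'a'), add 'ca' as idx 4
Step 5: w='cc' (idx 3), next='a' -> output (3, 'a'), add 'cca' as idx 5
Step 6: w='cc' (idx 3), next='c' -> output (3, 'c'), add 'ccc' as idx 6


Encoded: [(0, 'c'), (0, 'a'), (1, 'c'), (1, 'a'), (3, 'a'), (3, 'c')]


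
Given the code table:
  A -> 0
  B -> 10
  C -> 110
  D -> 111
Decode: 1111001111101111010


Decoding:
111 -> D
10 -> B
0 -> A
111 -> D
110 -> C
111 -> D
10 -> B
10 -> B


Result: DBADCDBB


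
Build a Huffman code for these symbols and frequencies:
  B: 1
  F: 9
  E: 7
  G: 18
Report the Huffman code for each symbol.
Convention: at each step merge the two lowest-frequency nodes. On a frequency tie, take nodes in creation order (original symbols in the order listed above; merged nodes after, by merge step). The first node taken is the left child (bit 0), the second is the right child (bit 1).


Huffman tree construction:
Step 1: Merge B(1) + E(7) = 8
Step 2: Merge (B+E)(8) + F(9) = 17
Step 3: Merge ((B+E)+F)(17) + G(18) = 35
Read each symbol's code off the tree from the root (left child = 0, right child = 1).

Codes:
  B: 000 (length 3)
  F: 01 (length 2)
  E: 001 (length 3)
  G: 1 (length 1)
Average code length: 60/35 = 1.7143 bits/symbol


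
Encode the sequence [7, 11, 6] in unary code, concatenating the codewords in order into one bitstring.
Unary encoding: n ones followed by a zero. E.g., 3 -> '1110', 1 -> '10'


Encode each number as n ones followed by a terminating 0:
  7 -> 11111110 (8 bits)
  11 -> 111111111110 (12 bits)
  6 -> 1111110 (7 bits)
Total length = 8 + 12 + 7 = 27 bits.

Unary([7, 11, 6]) = 111111101111111111101111110 (27 bits)


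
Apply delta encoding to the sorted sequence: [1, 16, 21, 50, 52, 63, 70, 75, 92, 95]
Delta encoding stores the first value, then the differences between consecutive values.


First value: 1
Deltas:
  16 - 1 = 15
  21 - 16 = 5
  50 - 21 = 29
  52 - 50 = 2
  63 - 52 = 11
  70 - 63 = 7
  75 - 70 = 5
  92 - 75 = 17
  95 - 92 = 3


Delta encoded: [1, 15, 5, 29, 2, 11, 7, 5, 17, 3]


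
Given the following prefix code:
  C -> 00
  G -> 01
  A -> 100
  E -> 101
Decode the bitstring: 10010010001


Decoding step by step:
Bits 100 -> A
Bits 100 -> A
Bits 100 -> A
Bits 01 -> G


Decoded message: AAAG


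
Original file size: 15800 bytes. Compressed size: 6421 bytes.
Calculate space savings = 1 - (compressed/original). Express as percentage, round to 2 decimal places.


ratio = compressed/original = 6421/15800 = 0.406392
savings = 1 - ratio = 1 - 0.406392 = 0.593608
as a percentage: 0.593608 * 100 = 59.36%

Space savings = 1 - 6421/15800 = 59.36%


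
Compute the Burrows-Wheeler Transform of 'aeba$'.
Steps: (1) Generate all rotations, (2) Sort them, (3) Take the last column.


Rotations (sorted):
  0: $aeba -> last char: a
  1: a$aeb -> last char: b
  2: aeba$ -> last char: $
  3: ba$ae -> last char: e
  4: eba$a -> last char: a


BWT = ab$ea


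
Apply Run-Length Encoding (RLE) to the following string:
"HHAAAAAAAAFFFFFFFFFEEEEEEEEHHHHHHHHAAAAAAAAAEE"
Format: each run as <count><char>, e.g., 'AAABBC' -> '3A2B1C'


Scanning runs left to right:
  i=0: run of 'H' x 2 -> '2H'
  i=2: run of 'A' x 8 -> '8A'
  i=10: run of 'F' x 9 -> '9F'
  i=19: run of 'E' x 8 -> '8E'
  i=27: run of 'H' x 8 -> '8H'
  i=35: run of 'A' x 9 -> '9A'
  i=44: run of 'E' x 2 -> '2E'

RLE = 2H8A9F8E8H9A2E


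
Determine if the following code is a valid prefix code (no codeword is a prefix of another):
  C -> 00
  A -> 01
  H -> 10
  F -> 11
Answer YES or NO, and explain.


Checking each pair (does one codeword prefix another?):
  C='00' vs A='01': no prefix
  C='00' vs H='10': no prefix
  C='00' vs F='11': no prefix
  A='01' vs C='00': no prefix
  A='01' vs H='10': no prefix
  A='01' vs F='11': no prefix
  H='10' vs C='00': no prefix
  H='10' vs A='01': no prefix
  H='10' vs F='11': no prefix
  F='11' vs C='00': no prefix
  F='11' vs A='01': no prefix
  F='11' vs H='10': no prefix
No violation found over all pairs.

YES -- this is a valid prefix code. No codeword is a prefix of any other codeword.


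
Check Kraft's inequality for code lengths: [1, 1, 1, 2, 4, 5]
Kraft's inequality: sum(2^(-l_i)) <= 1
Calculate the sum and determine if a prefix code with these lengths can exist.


Sum = 2^(-1) + 2^(-1) + 2^(-1) + 2^(-2) + 2^(-4) + 2^(-5)
    = 0.5 + 0.5 + 0.5 + 0.25 + 0.0625 + 0.03125
    = 59/32 = 1.84375
Since 1.84375 > 1, Kraft's inequality is NOT satisfied.
A prefix code with these lengths CANNOT exist.

Kraft sum = 1.84375. Not satisfied.


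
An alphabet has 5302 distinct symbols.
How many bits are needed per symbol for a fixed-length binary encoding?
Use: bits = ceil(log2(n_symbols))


log2(5302) = 12.3723
Bracket: 2^12 = 4096 < 5302 <= 2^13 = 8192
So ceil(log2(5302)) = 13

bits = ceil(log2(5302)) = ceil(12.3723) = 13 bits


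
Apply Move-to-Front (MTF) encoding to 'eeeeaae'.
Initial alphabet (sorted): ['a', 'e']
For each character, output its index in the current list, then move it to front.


MTF encoding:
'e': index 1 in ['a', 'e'] -> ['e', 'a']
'e': index 0 in ['e', 'a'] -> ['e', 'a']
'e': index 0 in ['e', 'a'] -> ['e', 'a']
'e': index 0 in ['e', 'a'] -> ['e', 'a']
'a': index 1 in ['e', 'a'] -> ['a', 'e']
'a': index 0 in ['a', 'e'] -> ['a', 'e']
'e': index 1 in ['a', 'e'] -> ['e', 'a']


Output: [1, 0, 0, 0, 1, 0, 1]


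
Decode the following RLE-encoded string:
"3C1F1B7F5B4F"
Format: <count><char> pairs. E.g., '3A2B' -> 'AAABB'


Expanding each <count><char> pair:
  3C -> 'CCC'
  1F -> 'F'
  1B -> 'B'
  7F -> 'FFFFFFF'
  5B -> 'BBBBB'
  4F -> 'FFFF'

Decoded = CCCFBFFFFFFFBBBBBFFFF


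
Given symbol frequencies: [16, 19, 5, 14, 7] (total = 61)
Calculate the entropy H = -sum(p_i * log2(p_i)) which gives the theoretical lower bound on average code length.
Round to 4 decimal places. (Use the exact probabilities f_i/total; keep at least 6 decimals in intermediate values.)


Per-symbol terms -p_i * log2(p_i) with p_i = f_i/61:
  p = 16/61 = 0.262295: log2(p) = -1.930737, -p*log2(p) = 0.506423
  p = 19/61 = 0.311475: log2(p) = -1.682810, -p*log2(p) = 0.524154
  p = 5/61 = 0.081967: log2(p) = -3.608809, -p*log2(p) = 0.295804
  p = 14/61 = 0.229508: log2(p) = -2.123382, -p*log2(p) = 0.487334
  p = 7/61 = 0.114754: log2(p) = -3.123382, -p*log2(p) = 0.358421
H = 0.506423 + 0.524154 + 0.295804 + 0.487334 + 0.358421 = 2.172136

H = 2.1721 bits/symbol


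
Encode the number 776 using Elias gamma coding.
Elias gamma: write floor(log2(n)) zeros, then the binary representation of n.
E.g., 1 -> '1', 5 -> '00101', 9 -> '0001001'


num_bits = floor(log2(776)) + 1 = 10
leading_zeros = num_bits - 1 = 9
binary(776) = 1100001000

Elias gamma(776) = '000000000' + '1100001000' = 0000000001100001000 (19 bits)


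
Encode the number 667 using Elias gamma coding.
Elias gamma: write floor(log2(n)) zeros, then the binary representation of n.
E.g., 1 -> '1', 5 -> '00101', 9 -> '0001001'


num_bits = floor(log2(667)) + 1 = 10
leading_zeros = num_bits - 1 = 9
binary(667) = 1010011011

Elias gamma(667) = '000000000' + '1010011011' = 0000000001010011011 (19 bits)


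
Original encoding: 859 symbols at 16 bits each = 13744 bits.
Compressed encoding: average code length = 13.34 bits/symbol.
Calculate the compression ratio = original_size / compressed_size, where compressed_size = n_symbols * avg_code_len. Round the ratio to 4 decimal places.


original_size = n_symbols * orig_bits = 859 * 16 = 13744 bits
compressed_size = n_symbols * avg_code_len = 859 * 13.34 = 11459.06 bits
ratio = original_size / compressed_size = 13744 / 11459.06 = 1.1994

Compression ratio = 1.1994


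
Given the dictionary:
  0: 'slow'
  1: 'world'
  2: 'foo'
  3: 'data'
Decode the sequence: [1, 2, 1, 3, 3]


Look up each index in the dictionary:
  1 -> 'world'
  2 -> 'foo'
  1 -> 'world'
  3 -> 'data'
  3 -> 'data'

Decoded: "world foo world data data"


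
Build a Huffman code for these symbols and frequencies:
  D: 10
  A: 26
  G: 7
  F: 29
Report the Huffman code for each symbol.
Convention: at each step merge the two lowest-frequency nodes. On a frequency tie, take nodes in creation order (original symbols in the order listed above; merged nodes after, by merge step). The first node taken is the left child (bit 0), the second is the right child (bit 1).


Huffman tree construction:
Step 1: Merge G(7) + D(10) = 17
Step 2: Merge (G+D)(17) + A(26) = 43
Step 3: Merge F(29) + ((G+D)+A)(43) = 72
Read each symbol's code off the tree from the root (left child = 0, right child = 1).

Codes:
  D: 101 (length 3)
  A: 11 (length 2)
  G: 100 (length 3)
  F: 0 (length 1)
Average code length: 132/72 = 1.8333 bits/symbol


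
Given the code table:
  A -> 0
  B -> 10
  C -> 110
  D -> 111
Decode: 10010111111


Decoding:
10 -> B
0 -> A
10 -> B
111 -> D
111 -> D


Result: BABDD


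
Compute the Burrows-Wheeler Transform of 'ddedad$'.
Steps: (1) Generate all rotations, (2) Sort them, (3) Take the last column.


Rotations (sorted):
  0: $ddedad -> last char: d
  1: ad$dded -> last char: d
  2: d$ddeda -> last char: a
  3: dad$dde -> last char: e
  4: ddedad$ -> last char: $
  5: dedad$d -> last char: d
  6: edad$dd -> last char: d


BWT = ddae$dd


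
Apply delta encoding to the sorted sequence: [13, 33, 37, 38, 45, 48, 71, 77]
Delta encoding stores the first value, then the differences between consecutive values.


First value: 13
Deltas:
  33 - 13 = 20
  37 - 33 = 4
  38 - 37 = 1
  45 - 38 = 7
  48 - 45 = 3
  71 - 48 = 23
  77 - 71 = 6


Delta encoded: [13, 20, 4, 1, 7, 3, 23, 6]


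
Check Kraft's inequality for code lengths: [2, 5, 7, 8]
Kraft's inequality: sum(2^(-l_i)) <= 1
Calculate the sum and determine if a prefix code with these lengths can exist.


Sum = 2^(-2) + 2^(-5) + 2^(-7) + 2^(-8)
    = 0.25 + 0.03125 + 0.0078125 + 0.00390625
    = 75/256 = 0.29296875
Since 0.29296875 <= 1, Kraft's inequality IS satisfied.
A prefix code with these lengths CAN exist.

Kraft sum = 0.29296875. Satisfied.


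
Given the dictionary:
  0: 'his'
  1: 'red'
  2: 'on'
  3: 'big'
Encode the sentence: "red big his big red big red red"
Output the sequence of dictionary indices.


Look up each word in the dictionary:
  'red' -> 1
  'big' -> 3
  'his' -> 0
  'big' -> 3
  'red' -> 1
  'big' -> 3
  'red' -> 1
  'red' -> 1

Encoded: [1, 3, 0, 3, 1, 3, 1, 1]


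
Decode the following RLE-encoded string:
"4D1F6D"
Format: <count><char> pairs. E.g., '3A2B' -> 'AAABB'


Expanding each <count><char> pair:
  4D -> 'DDDD'
  1F -> 'F'
  6D -> 'DDDDDD'

Decoded = DDDDFDDDDDD


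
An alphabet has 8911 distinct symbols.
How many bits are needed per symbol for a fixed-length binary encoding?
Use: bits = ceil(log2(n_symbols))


log2(8911) = 13.1214
Bracket: 2^13 = 8192 < 8911 <= 2^14 = 16384
So ceil(log2(8911)) = 14

bits = ceil(log2(8911)) = ceil(13.1214) = 14 bits


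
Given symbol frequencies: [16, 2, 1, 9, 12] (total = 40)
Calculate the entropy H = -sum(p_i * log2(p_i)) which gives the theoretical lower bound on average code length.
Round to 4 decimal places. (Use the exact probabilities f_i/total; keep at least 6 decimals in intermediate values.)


Per-symbol terms -p_i * log2(p_i) with p_i = f_i/40:
  p = 16/40 = 0.400000: log2(p) = -1.321928, -p*log2(p) = 0.528771
  p = 2/40 = 0.050000: log2(p) = -4.321928, -p*log2(p) = 0.216096
  p = 1/40 = 0.025000: log2(p) = -5.321928, -p*log2(p) = 0.133048
  p = 9/40 = 0.225000: log2(p) = -2.152003, -p*log2(p) = 0.484201
  p = 12/40 = 0.300000: log2(p) = -1.736966, -p*log2(p) = 0.521090
H = 0.528771 + 0.216096 + 0.133048 + 0.484201 + 0.521090 = 1.883206

H = 1.8832 bits/symbol


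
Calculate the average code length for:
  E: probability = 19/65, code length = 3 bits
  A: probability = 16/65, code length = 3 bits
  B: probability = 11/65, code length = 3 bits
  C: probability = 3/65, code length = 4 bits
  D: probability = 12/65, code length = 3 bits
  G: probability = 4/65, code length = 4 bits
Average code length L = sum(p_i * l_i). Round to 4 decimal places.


Weighted contributions p_i * l_i:
  E: (19/65) * 3 = 57/65
  A: (16/65) * 3 = 48/65
  B: (11/65) * 3 = 33/65
  C: (3/65) * 4 = 12/65
  D: (12/65) * 3 = 36/65
  G: (4/65) * 4 = 16/65
Sum = (57 + 48 + 33 + 12 + 36 + 16)/65 = 202/65

L = 202/65 = 3.1077 bits/symbol


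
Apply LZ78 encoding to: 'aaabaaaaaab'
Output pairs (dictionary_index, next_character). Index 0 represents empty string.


LZ78 encoding steps:
Dictionary: {0: ''}
Step 1: w='' (idx 0), next='a' -> output (0, 'a'), add 'a' as idx 1
Step 2: w='a' (idx 1), next='a' -> output (1, 'a'), add 'aa' as idx 2
Step 3: w='' (idx 0), next='b' -> output (0, 'b'), add 'b' as idx 3
Step 4: w='aa' (idx 2), next='a' -> output (2, 'a'), add 'aaa' as idx 4
Step 5: w='aaa' (idx 4), next='b' -> output (4, 'b'), add 'aaab' as idx 5


Encoded: [(0, 'a'), (1, 'a'), (0, 'b'), (2, 'a'), (4, 'b')]


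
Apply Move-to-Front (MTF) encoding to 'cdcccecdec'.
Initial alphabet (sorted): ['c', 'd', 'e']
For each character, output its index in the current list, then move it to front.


MTF encoding:
'c': index 0 in ['c', 'd', 'e'] -> ['c', 'd', 'e']
'd': index 1 in ['c', 'd', 'e'] -> ['d', 'c', 'e']
'c': index 1 in ['d', 'c', 'e'] -> ['c', 'd', 'e']
'c': index 0 in ['c', 'd', 'e'] -> ['c', 'd', 'e']
'c': index 0 in ['c', 'd', 'e'] -> ['c', 'd', 'e']
'e': index 2 in ['c', 'd', 'e'] -> ['e', 'c', 'd']
'c': index 1 in ['e', 'c', 'd'] -> ['c', 'e', 'd']
'd': index 2 in ['c', 'e', 'd'] -> ['d', 'c', 'e']
'e': index 2 in ['d', 'c', 'e'] -> ['e', 'd', 'c']
'c': index 2 in ['e', 'd', 'c'] -> ['c', 'e', 'd']


Output: [0, 1, 1, 0, 0, 2, 1, 2, 2, 2]


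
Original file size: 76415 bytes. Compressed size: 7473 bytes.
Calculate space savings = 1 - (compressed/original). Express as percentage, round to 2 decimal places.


ratio = compressed/original = 7473/76415 = 0.097795
savings = 1 - ratio = 1 - 0.097795 = 0.902205
as a percentage: 0.902205 * 100 = 90.22%

Space savings = 1 - 7473/76415 = 90.22%


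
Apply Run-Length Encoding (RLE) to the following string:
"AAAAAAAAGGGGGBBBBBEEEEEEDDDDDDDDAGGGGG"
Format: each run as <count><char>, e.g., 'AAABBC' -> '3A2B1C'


Scanning runs left to right:
  i=0: run of 'A' x 8 -> '8A'
  i=8: run of 'G' x 5 -> '5G'
  i=13: run of 'B' x 5 -> '5B'
  i=18: run of 'E' x 6 -> '6E'
  i=24: run of 'D' x 8 -> '8D'
  i=32: run of 'A' x 1 -> '1A'
  i=33: run of 'G' x 5 -> '5G'

RLE = 8A5G5B6E8D1A5G


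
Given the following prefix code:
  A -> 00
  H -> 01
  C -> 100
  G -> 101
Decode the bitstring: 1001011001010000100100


Decoding step by step:
Bits 100 -> C
Bits 101 -> G
Bits 100 -> C
Bits 101 -> G
Bits 00 -> A
Bits 00 -> A
Bits 100 -> C
Bits 100 -> C


Decoded message: CGCGAACC


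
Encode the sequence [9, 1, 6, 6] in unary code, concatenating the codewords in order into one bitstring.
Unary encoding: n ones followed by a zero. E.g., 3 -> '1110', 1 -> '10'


Encode each number as n ones followed by a terminating 0:
  9 -> 1111111110 (10 bits)
  1 -> 10 (2 bits)
  6 -> 1111110 (7 bits)
  6 -> 1111110 (7 bits)
Total length = 10 + 2 + 7 + 7 = 26 bits.

Unary([9, 1, 6, 6]) = 11111111101011111101111110 (26 bits)


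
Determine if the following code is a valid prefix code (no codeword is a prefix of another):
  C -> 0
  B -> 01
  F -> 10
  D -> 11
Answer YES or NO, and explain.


Checking each pair (does one codeword prefix another?):
  C='0' vs B='01': prefix -- VIOLATION

NO -- this is NOT a valid prefix code. C (0) is a prefix of B (01).


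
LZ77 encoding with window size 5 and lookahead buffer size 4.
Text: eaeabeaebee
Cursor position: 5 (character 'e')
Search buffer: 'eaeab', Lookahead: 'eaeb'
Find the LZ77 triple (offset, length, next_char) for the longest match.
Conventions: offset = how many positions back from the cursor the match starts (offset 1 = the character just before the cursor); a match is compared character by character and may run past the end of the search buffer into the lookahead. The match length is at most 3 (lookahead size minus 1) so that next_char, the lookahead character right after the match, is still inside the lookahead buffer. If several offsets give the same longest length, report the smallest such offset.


Try each offset into the search buffer:
  offset=1 (pos 4, char 'b'): match length 0
  offset=2 (pos 3, char 'a'): match length 0
  offset=3 (pos 2, char 'e'): match length 2
  offset=4 (pos 1, char 'a'): match length 0
  offset=5 (pos 0, char 'e'): match length 3
Longest match has length 3 at offset 5.
next_char = character at position 5 + 3 = 8 -> 'b'

Best match: offset=5, length=3 (matching 'eae' starting at position 0)
LZ77 triple: (5, 3, 'b')


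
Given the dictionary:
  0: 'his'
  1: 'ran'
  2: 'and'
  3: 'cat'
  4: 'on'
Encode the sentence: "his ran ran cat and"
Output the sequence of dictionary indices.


Look up each word in the dictionary:
  'his' -> 0
  'ran' -> 1
  'ran' -> 1
  'cat' -> 3
  'and' -> 2

Encoded: [0, 1, 1, 3, 2]


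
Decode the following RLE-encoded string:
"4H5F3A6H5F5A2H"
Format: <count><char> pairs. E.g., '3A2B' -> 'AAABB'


Expanding each <count><char> pair:
  4H -> 'HHHH'
  5F -> 'FFFFF'
  3A -> 'AAA'
  6H -> 'HHHHHH'
  5F -> 'FFFFF'
  5A -> 'AAAAA'
  2H -> 'HH'

Decoded = HHHHFFFFFAAAHHHHHHFFFFFAAAAAHH


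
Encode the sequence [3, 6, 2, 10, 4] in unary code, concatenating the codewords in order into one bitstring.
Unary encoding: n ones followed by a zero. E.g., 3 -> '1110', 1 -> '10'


Encode each number as n ones followed by a terminating 0:
  3 -> 1110 (4 bits)
  6 -> 1111110 (7 bits)
  2 -> 110 (3 bits)
  10 -> 11111111110 (11 bits)
  4 -> 11110 (5 bits)
Total length = 4 + 7 + 3 + 11 + 5 = 30 bits.

Unary([3, 6, 2, 10, 4]) = 111011111101101111111111011110 (30 bits)


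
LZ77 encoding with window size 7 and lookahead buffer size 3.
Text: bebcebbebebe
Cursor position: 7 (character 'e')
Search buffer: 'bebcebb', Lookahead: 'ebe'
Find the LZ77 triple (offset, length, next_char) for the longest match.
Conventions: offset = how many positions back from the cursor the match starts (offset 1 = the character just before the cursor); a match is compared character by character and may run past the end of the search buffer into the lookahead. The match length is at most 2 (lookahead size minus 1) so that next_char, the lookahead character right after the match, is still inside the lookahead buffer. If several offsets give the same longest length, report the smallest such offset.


Try each offset into the search buffer:
  offset=1 (pos 6, char 'b'): match length 0
  offset=2 (pos 5, char 'b'): match length 0
  offset=3 (pos 4, char 'e'): match length 2
  offset=4 (pos 3, char 'c'): match length 0
  offset=5 (pos 2, char 'b'): match length 0
  offset=6 (pos 1, char 'e'): match length 2
  offset=7 (pos 0, char 'b'): match length 0
Longest match has length 2, found at offsets 3, 6; take the smallest, offset 3.
next_char = character at position 7 + 2 = 9 -> 'e'

Best match: offset=3, length=2 (matching 'eb' starting at position 4)
LZ77 triple: (3, 2, 'e')


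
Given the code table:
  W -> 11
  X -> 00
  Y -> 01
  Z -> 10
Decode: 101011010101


Decoding:
10 -> Z
10 -> Z
11 -> W
01 -> Y
01 -> Y
01 -> Y


Result: ZZWYYY


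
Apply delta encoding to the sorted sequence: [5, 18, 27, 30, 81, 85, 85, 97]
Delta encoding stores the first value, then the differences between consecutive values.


First value: 5
Deltas:
  18 - 5 = 13
  27 - 18 = 9
  30 - 27 = 3
  81 - 30 = 51
  85 - 81 = 4
  85 - 85 = 0
  97 - 85 = 12


Delta encoded: [5, 13, 9, 3, 51, 4, 0, 12]


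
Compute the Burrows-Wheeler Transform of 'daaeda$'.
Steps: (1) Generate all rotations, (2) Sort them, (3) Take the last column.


Rotations (sorted):
  0: $daaeda -> last char: a
  1: a$daaed -> last char: d
  2: aaeda$d -> last char: d
  3: aeda$da -> last char: a
  4: da$daae -> last char: e
  5: daaeda$ -> last char: $
  6: eda$daa -> last char: a


BWT = addae$a


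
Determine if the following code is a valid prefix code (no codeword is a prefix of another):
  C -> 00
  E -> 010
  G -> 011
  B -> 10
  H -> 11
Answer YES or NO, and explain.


Checking each pair (does one codeword prefix another?):
  C='00' vs E='010': no prefix
  C='00' vs G='011': no prefix
  C='00' vs B='10': no prefix
  C='00' vs H='11': no prefix
  E='010' vs C='00': no prefix
  E='010' vs G='011': no prefix
  E='010' vs B='10': no prefix
  E='010' vs H='11': no prefix
  G='011' vs C='00': no prefix
  G='011' vs E='010': no prefix
  G='011' vs B='10': no prefix
  G='011' vs H='11': no prefix
  B='10' vs C='00': no prefix
  B='10' vs E='010': no prefix
  B='10' vs G='011': no prefix
  B='10' vs H='11': no prefix
  H='11' vs C='00': no prefix
  H='11' vs E='010': no prefix
  H='11' vs G='011': no prefix
  H='11' vs B='10': no prefix
No violation found over all pairs.

YES -- this is a valid prefix code. No codeword is a prefix of any other codeword.


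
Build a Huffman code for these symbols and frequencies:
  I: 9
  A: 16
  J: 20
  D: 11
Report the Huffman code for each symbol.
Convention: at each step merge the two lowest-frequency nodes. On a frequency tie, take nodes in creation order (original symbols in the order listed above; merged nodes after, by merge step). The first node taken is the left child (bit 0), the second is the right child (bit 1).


Huffman tree construction:
Step 1: Merge I(9) + D(11) = 20
Step 2: Merge A(16) + J(20) = 36
Step 3: Merge (I+D)(20) + (A+J)(36) = 56
Read each symbol's code off the tree from the root (left child = 0, right child = 1).

Codes:
  I: 00 (length 2)
  A: 10 (length 2)
  J: 11 (length 2)
  D: 01 (length 2)
Average code length: 112/56 = 2.0000 bits/symbol


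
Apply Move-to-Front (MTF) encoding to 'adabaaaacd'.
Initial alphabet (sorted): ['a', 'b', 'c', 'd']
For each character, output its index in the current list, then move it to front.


MTF encoding:
'a': index 0 in ['a', 'b', 'c', 'd'] -> ['a', 'b', 'c', 'd']
'd': index 3 in ['a', 'b', 'c', 'd'] -> ['d', 'a', 'b', 'c']
'a': index 1 in ['d', 'a', 'b', 'c'] -> ['a', 'd', 'b', 'c']
'b': index 2 in ['a', 'd', 'b', 'c'] -> ['b', 'a', 'd', 'c']
'a': index 1 in ['b', 'a', 'd', 'c'] -> ['a', 'b', 'd', 'c']
'a': index 0 in ['a', 'b', 'd', 'c'] -> ['a', 'b', 'd', 'c']
'a': index 0 in ['a', 'b', 'd', 'c'] -> ['a', 'b', 'd', 'c']
'a': index 0 in ['a', 'b', 'd', 'c'] -> ['a', 'b', 'd', 'c']
'c': index 3 in ['a', 'b', 'd', 'c'] -> ['c', 'a', 'b', 'd']
'd': index 3 in ['c', 'a', 'b', 'd'] -> ['d', 'c', 'a', 'b']


Output: [0, 3, 1, 2, 1, 0, 0, 0, 3, 3]


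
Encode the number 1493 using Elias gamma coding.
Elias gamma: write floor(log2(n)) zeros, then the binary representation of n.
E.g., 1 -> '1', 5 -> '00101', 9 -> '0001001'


num_bits = floor(log2(1493)) + 1 = 11
leading_zeros = num_bits - 1 = 10
binary(1493) = 10111010101

Elias gamma(1493) = '0000000000' + '10111010101' = 000000000010111010101 (21 bits)


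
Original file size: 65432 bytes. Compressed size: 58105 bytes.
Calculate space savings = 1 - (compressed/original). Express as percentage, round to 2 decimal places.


ratio = compressed/original = 58105/65432 = 0.888021
savings = 1 - ratio = 1 - 0.888021 = 0.111979
as a percentage: 0.111979 * 100 = 11.2%

Space savings = 1 - 58105/65432 = 11.2%


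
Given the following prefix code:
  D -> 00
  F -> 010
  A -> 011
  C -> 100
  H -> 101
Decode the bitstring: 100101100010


Decoding step by step:
Bits 100 -> C
Bits 101 -> H
Bits 100 -> C
Bits 010 -> F


Decoded message: CHCF


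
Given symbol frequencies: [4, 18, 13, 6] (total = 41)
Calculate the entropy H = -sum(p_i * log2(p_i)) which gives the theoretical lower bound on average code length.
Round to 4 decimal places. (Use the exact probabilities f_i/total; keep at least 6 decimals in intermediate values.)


Per-symbol terms -p_i * log2(p_i) with p_i = f_i/41:
  p = 4/41 = 0.097561: log2(p) = -3.357552, -p*log2(p) = 0.327566
  p = 18/41 = 0.439024: log2(p) = -1.187627, -p*log2(p) = 0.521397
  p = 13/41 = 0.317073: log2(p) = -1.657112, -p*log2(p) = 0.525426
  p = 6/41 = 0.146341: log2(p) = -2.772590, -p*log2(p) = 0.405745
H = 0.327566 + 0.521397 + 0.525426 + 0.405745 = 1.780134

H = 1.7801 bits/symbol


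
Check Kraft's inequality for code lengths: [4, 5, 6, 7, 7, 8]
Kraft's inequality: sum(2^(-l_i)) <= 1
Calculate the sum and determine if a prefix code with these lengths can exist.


Sum = 2^(-4) + 2^(-5) + 2^(-6) + 2^(-7) + 2^(-7) + 2^(-8)
    = 0.0625 + 0.03125 + 0.015625 + 0.0078125 + 0.0078125 + 0.00390625
    = 33/256 = 0.12890625
Since 0.12890625 <= 1, Kraft's inequality IS satisfied.
A prefix code with these lengths CAN exist.

Kraft sum = 0.12890625. Satisfied.


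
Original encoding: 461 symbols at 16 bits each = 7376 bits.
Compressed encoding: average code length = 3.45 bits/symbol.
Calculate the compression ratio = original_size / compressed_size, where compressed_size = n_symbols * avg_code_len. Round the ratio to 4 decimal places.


original_size = n_symbols * orig_bits = 461 * 16 = 7376 bits
compressed_size = n_symbols * avg_code_len = 461 * 3.45 = 1590.45 bits
ratio = original_size / compressed_size = 7376 / 1590.45 = 4.6377

Compression ratio = 4.6377


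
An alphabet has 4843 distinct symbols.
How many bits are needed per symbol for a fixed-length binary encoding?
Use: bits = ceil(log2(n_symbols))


log2(4843) = 12.2417
Bracket: 2^12 = 4096 < 4843 <= 2^13 = 8192
So ceil(log2(4843)) = 13

bits = ceil(log2(4843)) = ceil(12.2417) = 13 bits


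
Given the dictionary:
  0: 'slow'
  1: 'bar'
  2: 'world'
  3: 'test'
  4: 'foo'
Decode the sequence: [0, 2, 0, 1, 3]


Look up each index in the dictionary:
  0 -> 'slow'
  2 -> 'world'
  0 -> 'slow'
  1 -> 'bar'
  3 -> 'test'

Decoded: "slow world slow bar test"


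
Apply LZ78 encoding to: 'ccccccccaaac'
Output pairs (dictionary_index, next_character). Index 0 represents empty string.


LZ78 encoding steps:
Dictionary: {0: ''}
Step 1: w='' (idx 0), next='c' -> output (0, 'c'), add 'c' as idx 1
Step 2: w='c' (idx 1), next='c' -> output (1, 'c'), add 'cc' as idx 2
Step 3: w='cc' (idx 2), next='c' -> output (2, 'c'), add 'ccc' as idx 3
Step 4: w='cc' (idx 2), next='a' -> output (2, 'a'), add 'cca' as idx 4
Step 5: w='' (idx 0), next='a' -> output (0, 'a'), add 'a' as idx 5
Step 6: w='a' (idx 5), next='c' -> output (5, 'c'), add 'ac' as idx 6


Encoded: [(0, 'c'), (1, 'c'), (2, 'c'), (2, 'a'), (0, 'a'), (5, 'c')]


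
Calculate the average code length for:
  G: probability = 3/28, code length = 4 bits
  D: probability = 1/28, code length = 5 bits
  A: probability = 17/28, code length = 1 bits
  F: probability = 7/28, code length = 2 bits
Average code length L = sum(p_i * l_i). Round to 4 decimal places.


Weighted contributions p_i * l_i:
  G: (3/28) * 4 = 12/28
  D: (1/28) * 5 = 5/28
  A: (17/28) * 1 = 17/28
  F: (7/28) * 2 = 14/28
Sum = (12 + 5 + 17 + 14)/28 = 48/28

L = 48/28 = 1.7143 bits/symbol


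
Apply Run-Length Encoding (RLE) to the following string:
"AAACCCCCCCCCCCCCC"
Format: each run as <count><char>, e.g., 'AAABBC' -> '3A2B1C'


Scanning runs left to right:
  i=0: run of 'A' x 3 -> '3A'
  i=3: run of 'C' x 14 -> '14C'

RLE = 3A14C


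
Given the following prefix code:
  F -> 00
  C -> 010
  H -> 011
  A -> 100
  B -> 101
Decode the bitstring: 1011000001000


Decoding step by step:
Bits 101 -> B
Bits 100 -> A
Bits 00 -> F
Bits 010 -> C
Bits 00 -> F


Decoded message: BAFCF


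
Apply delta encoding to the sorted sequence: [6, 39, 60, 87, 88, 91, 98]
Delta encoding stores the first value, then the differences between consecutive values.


First value: 6
Deltas:
  39 - 6 = 33
  60 - 39 = 21
  87 - 60 = 27
  88 - 87 = 1
  91 - 88 = 3
  98 - 91 = 7


Delta encoded: [6, 33, 21, 27, 1, 3, 7]


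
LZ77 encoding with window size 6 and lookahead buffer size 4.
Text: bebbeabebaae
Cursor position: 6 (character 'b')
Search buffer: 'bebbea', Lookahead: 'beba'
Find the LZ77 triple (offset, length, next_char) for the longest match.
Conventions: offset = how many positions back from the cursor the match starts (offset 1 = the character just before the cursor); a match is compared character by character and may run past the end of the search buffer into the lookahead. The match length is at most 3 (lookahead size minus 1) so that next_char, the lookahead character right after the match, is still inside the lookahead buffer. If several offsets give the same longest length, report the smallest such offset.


Try each offset into the search buffer:
  offset=1 (pos 5, char 'a'): match length 0
  offset=2 (pos 4, char 'e'): match length 0
  offset=3 (pos 3, char 'b'): match length 2
  offset=4 (pos 2, char 'b'): match length 1
  offset=5 (pos 1, char 'e'): match length 0
  offset=6 (pos 0, char 'b'): match length 3
Longest match has length 3 at offset 6.
next_char = character at position 6 + 3 = 9 -> 'a'

Best match: offset=6, length=3 (matching 'beb' starting at position 0)
LZ77 triple: (6, 3, 'a')
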